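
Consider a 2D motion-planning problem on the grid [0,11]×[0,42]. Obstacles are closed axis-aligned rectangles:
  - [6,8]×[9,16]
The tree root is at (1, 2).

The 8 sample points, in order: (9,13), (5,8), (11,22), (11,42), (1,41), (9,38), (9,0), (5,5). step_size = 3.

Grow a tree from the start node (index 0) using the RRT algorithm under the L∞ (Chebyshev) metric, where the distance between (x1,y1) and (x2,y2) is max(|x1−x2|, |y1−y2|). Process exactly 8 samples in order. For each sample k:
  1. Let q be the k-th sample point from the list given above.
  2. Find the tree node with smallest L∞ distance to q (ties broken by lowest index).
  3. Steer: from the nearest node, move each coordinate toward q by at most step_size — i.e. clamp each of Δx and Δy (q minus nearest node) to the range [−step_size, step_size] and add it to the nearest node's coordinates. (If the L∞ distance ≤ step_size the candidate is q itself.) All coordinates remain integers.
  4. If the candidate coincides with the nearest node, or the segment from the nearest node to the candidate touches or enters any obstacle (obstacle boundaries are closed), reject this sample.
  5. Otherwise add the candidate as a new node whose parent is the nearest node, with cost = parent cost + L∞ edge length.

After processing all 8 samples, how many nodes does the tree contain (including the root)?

1. q=(9,13) nearest=0 d=11 new=(4,5) → add node 1 parent=0 cost=3
2. q=(5,8) nearest=1 d=3 new=(5,8) → add node 2 parent=1 cost=6
3. q=(11,22) nearest=2 d=14 new=(8,11) → blocked by [6,8]×[9,16], reject
4. q=(11,42) nearest=2 d=34 new=(8,11) → blocked by [6,8]×[9,16], reject
5. q=(1,41) nearest=2 d=33 new=(2,11) → add node 3 parent=2 cost=9
6. q=(9,38) nearest=3 d=27 new=(5,14) → add node 4 parent=3 cost=12
7. q=(9,0) nearest=1 d=5 new=(7,2) → add node 5 parent=1 cost=6
8. q=(5,5) nearest=1 d=1 new=(5,5) → add node 6 parent=1 cost=4

Node count: 7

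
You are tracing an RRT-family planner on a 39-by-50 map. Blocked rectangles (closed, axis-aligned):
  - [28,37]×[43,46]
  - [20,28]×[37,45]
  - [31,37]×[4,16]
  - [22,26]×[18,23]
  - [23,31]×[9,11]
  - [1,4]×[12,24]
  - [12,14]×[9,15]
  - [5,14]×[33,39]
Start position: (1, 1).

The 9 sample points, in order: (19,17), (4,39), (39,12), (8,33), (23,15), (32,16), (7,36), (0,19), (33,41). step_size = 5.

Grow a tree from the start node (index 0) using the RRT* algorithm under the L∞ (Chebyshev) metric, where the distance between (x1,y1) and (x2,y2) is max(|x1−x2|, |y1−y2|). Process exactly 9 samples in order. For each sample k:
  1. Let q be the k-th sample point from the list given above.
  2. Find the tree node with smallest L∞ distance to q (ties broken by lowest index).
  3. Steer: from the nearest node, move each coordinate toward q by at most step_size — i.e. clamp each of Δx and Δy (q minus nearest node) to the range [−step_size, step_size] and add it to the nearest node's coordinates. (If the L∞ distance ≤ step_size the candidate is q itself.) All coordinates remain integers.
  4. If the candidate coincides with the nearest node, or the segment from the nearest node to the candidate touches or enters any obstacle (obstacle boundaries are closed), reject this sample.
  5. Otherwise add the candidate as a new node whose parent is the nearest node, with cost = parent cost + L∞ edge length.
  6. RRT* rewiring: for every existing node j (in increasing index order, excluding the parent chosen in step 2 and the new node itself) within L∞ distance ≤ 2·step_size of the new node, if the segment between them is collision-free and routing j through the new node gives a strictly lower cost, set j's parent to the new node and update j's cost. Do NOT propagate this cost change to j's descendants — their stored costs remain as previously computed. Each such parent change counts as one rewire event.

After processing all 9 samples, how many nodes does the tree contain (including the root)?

Node count: 7

1. q=(19,17) nearest=0 d=18 new=(6,6) → add node 1 parent=0 cost=5
2. q=(4,39) nearest=1 d=33 new=(4,11) → add node 2 parent=1 cost=10
3. q=(39,12) nearest=1 d=33 new=(11,11) → add node 3 parent=1 cost=10
4. q=(8,33) nearest=2 d=22 new=(8,16) → add node 4 parent=2 cost=15
5. q=(23,15) nearest=3 d=12 new=(16,15) → blocked by [12,14]×[9,15], reject
6. q=(32,16) nearest=3 d=21 new=(16,16) → blocked by [12,14]×[9,15], reject
7. q=(7,36) nearest=4 d=20 new=(7,21) → add node 5 parent=4 cost=20
8. q=(0,19) nearest=5 d=7 new=(2,19) → blocked by [1,4]×[12,24], reject
9. q=(33,41) nearest=4 d=25 new=(13,21) → add node 6 parent=4 cost=20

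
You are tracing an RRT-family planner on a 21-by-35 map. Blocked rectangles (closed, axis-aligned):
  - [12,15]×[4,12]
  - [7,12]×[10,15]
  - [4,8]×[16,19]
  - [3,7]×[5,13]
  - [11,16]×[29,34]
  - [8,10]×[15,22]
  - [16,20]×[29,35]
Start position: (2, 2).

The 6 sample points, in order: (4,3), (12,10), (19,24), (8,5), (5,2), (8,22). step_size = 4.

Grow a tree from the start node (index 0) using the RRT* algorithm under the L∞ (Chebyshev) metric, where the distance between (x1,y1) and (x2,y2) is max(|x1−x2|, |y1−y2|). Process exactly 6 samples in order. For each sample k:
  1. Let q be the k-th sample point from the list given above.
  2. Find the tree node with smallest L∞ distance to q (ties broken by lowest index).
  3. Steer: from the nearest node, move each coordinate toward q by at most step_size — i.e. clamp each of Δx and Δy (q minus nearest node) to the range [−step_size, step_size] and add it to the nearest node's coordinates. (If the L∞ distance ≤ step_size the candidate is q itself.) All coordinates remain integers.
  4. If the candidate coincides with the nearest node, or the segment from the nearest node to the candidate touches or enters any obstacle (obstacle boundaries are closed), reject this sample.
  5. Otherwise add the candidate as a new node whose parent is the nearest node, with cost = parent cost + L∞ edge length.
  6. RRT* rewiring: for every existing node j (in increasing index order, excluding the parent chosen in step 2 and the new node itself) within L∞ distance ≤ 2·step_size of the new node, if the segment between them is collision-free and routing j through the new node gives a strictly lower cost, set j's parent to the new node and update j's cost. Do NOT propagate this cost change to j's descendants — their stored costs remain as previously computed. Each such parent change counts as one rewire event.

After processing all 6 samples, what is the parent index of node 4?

1. q=(4,3) nearest=0 d=2 new=(4,3) → add node 1 parent=0 cost=2
2. q=(12,10) nearest=1 d=8 new=(8,7) → blocked by [3,7]×[5,13], reject
3. q=(19,24) nearest=1 d=21 new=(8,7) → blocked by [3,7]×[5,13], reject
4. q=(8,5) nearest=1 d=4 new=(8,5) → add node 2 parent=1 cost=6
5. q=(5,2) nearest=1 d=1 new=(5,2) → add node 3 parent=1 cost=3
6. q=(8,22) nearest=2 d=17 new=(8,9) → add node 4 parent=2 cost=10

Parent of node 4: 2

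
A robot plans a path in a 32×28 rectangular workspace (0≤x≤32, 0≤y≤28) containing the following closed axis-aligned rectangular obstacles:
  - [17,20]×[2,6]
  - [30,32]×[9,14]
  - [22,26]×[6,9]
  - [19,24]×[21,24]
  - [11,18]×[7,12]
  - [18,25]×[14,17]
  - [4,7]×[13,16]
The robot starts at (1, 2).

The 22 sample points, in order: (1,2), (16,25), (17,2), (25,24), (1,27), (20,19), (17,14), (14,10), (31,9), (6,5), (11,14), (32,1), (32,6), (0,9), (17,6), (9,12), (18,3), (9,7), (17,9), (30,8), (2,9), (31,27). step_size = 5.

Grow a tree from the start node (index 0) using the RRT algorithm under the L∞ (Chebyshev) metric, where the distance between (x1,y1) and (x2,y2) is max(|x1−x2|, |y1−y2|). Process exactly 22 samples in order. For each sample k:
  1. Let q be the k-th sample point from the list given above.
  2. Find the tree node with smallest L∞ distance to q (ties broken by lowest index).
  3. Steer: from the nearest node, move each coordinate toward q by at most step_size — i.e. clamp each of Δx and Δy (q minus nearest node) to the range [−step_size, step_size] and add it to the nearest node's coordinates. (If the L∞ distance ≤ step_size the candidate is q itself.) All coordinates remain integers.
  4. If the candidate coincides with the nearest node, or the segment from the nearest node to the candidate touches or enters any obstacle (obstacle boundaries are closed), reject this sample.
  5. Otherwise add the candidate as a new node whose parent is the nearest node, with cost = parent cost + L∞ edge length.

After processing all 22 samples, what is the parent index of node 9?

1. q=(1,2) nearest=0 d=0 → coincident, reject
2. q=(16,25) nearest=0 d=23 new=(6,7) → add node 1 parent=0 cost=5
3. q=(17,2) nearest=1 d=11 new=(11,2) → add node 2 parent=1 cost=10
4. q=(25,24) nearest=1 d=19 new=(11,12) → blocked by [11,18]×[7,12], reject
5. q=(1,27) nearest=1 d=20 new=(1,12) → add node 3 parent=1 cost=10
6. q=(20,19) nearest=1 d=14 new=(11,12) → blocked by [11,18]×[7,12], reject
7. q=(17,14) nearest=1 d=11 new=(11,12) → blocked by [11,18]×[7,12], reject
8. q=(14,10) nearest=1 d=8 new=(11,10) → blocked by [11,18]×[7,12], reject
9. q=(31,9) nearest=2 d=20 new=(16,7) → blocked by [11,18]×[7,12], reject
10. q=(6,5) nearest=1 d=2 new=(6,5) → add node 4 parent=1 cost=7
11. q=(11,14) nearest=1 d=7 new=(11,12) → blocked by [11,18]×[7,12], reject
12. q=(32,1) nearest=2 d=21 new=(16,1) → add node 5 parent=2 cost=15
13. q=(32,6) nearest=5 d=16 new=(21,6) → blocked by [17,20]×[2,6], reject
14. q=(0,9) nearest=3 d=3 new=(0,9) → add node 6 parent=3 cost=13
15. q=(17,6) nearest=5 d=5 new=(17,6) → blocked by [17,20]×[2,6], reject
16. q=(9,12) nearest=1 d=5 new=(9,12) → add node 7 parent=1 cost=10
17. q=(18,3) nearest=5 d=2 new=(18,3) → blocked by [17,20]×[2,6], reject
18. q=(9,7) nearest=1 d=3 new=(9,7) → add node 8 parent=1 cost=8
19. q=(17,9) nearest=2 d=7 new=(16,7) → blocked by [11,18]×[7,12], reject
20. q=(30,8) nearest=5 d=14 new=(21,6) → blocked by [17,20]×[2,6], reject
21. q=(2,9) nearest=6 d=2 new=(2,9) → add node 9 parent=6 cost=15
22. q=(31,27) nearest=7 d=22 new=(14,17) → add node 10 parent=7 cost=15

Parent of node 9: 6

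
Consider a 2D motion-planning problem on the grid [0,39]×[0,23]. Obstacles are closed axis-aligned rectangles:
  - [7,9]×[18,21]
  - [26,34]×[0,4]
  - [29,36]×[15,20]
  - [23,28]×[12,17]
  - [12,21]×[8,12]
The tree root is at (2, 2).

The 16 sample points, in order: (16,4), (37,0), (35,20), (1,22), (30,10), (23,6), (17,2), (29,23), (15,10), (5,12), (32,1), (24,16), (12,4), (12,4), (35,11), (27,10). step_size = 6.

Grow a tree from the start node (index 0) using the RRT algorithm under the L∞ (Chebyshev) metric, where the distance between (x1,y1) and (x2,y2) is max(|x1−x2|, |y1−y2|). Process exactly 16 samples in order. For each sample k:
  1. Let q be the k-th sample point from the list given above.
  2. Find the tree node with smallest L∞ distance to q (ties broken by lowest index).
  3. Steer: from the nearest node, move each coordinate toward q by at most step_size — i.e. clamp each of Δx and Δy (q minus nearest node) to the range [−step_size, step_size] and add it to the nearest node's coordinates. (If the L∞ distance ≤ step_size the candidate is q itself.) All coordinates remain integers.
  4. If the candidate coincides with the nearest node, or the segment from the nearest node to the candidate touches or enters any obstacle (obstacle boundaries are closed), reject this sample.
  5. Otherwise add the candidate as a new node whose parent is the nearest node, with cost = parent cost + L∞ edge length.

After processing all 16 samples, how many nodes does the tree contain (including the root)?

1. q=(16,4) nearest=0 d=14 new=(8,4) → add node 1 parent=0 cost=6
2. q=(37,0) nearest=1 d=29 new=(14,0) → add node 2 parent=1 cost=12
3. q=(35,20) nearest=2 d=21 new=(20,6) → add node 3 parent=2 cost=18
4. q=(1,22) nearest=1 d=18 new=(2,10) → add node 4 parent=1 cost=12
5. q=(30,10) nearest=3 d=10 new=(26,10) → add node 5 parent=3 cost=24
6. q=(23,6) nearest=3 d=3 new=(23,6) → add node 6 parent=3 cost=21
7. q=(17,2) nearest=2 d=3 new=(17,2) → add node 7 parent=2 cost=15
8. q=(29,23) nearest=5 d=13 new=(29,16) → blocked by [29,36]×[15,20], reject
9. q=(15,10) nearest=3 d=5 new=(15,10) → blocked by [12,21]×[8,12], reject
10. q=(5,12) nearest=4 d=3 new=(5,12) → add node 8 parent=4 cost=15
11. q=(32,1) nearest=5 d=9 new=(32,4) → blocked by [26,34]×[0,4], reject
12. q=(24,16) nearest=5 d=6 new=(24,16) → blocked by [23,28]×[12,17], reject
13. q=(12,4) nearest=1 d=4 new=(12,4) → add node 9 parent=1 cost=10
14. q=(12,4) nearest=9 d=0 → coincident, reject
15. q=(35,11) nearest=5 d=9 new=(32,11) → add node 10 parent=5 cost=30
16. q=(27,10) nearest=5 d=1 new=(27,10) → add node 11 parent=5 cost=25

Node count: 12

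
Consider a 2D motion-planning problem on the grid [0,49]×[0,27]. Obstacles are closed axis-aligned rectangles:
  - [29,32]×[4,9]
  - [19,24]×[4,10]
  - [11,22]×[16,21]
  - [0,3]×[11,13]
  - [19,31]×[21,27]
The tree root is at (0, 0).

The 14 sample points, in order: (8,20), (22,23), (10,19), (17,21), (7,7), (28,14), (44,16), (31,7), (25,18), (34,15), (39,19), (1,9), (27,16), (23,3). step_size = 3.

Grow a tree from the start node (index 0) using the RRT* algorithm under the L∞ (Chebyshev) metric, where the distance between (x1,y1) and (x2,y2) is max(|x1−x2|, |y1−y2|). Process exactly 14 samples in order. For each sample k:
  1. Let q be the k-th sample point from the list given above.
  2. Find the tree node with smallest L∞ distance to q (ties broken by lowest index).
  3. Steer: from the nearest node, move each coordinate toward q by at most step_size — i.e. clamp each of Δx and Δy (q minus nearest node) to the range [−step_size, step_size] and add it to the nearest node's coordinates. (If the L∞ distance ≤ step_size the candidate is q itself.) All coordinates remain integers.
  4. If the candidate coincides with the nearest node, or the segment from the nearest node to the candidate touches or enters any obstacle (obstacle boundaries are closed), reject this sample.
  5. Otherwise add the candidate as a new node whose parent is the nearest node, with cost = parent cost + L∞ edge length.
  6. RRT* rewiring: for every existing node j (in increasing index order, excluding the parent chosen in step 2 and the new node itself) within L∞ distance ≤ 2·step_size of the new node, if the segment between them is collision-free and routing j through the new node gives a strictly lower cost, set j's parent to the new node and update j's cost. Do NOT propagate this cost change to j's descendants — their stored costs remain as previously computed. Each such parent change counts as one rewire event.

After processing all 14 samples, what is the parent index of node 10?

1. q=(8,20) nearest=0 d=20 new=(3,3) → add node 1 parent=0 cost=3
2. q=(22,23) nearest=1 d=20 new=(6,6) → add node 2 parent=1 cost=6
3. q=(10,19) nearest=2 d=13 new=(9,9) → add node 3 parent=2 cost=9
4. q=(17,21) nearest=3 d=12 new=(12,12) → add node 4 parent=3 cost=12
5. q=(7,7) nearest=2 d=1 new=(7,7) → add node 5 parent=2 cost=7
6. q=(28,14) nearest=4 d=16 new=(15,14) → add node 6 parent=4 cost=15
7. q=(44,16) nearest=6 d=29 new=(18,16) → blocked by [11,22]×[16,21], reject
8. q=(31,7) nearest=6 d=16 new=(18,11) → add node 7 parent=6 cost=18
9. q=(25,18) nearest=7 d=7 new=(21,14) → add node 8 parent=7 cost=21
10. q=(34,15) nearest=8 d=13 new=(24,15) → add node 9 parent=8 cost=24
11. q=(39,19) nearest=9 d=15 new=(27,18) → add node 10 parent=9 cost=27
12. q=(1,9) nearest=2 d=5 new=(3,9) → add node 11 parent=2 cost=9
13. q=(27,16) nearest=10 d=2 new=(27,16) → add node 12 parent=10 cost=29
14. q=(23,3) nearest=7 d=8 new=(21,8) → blocked by [19,24]×[4,10], reject

Parent of node 10: 9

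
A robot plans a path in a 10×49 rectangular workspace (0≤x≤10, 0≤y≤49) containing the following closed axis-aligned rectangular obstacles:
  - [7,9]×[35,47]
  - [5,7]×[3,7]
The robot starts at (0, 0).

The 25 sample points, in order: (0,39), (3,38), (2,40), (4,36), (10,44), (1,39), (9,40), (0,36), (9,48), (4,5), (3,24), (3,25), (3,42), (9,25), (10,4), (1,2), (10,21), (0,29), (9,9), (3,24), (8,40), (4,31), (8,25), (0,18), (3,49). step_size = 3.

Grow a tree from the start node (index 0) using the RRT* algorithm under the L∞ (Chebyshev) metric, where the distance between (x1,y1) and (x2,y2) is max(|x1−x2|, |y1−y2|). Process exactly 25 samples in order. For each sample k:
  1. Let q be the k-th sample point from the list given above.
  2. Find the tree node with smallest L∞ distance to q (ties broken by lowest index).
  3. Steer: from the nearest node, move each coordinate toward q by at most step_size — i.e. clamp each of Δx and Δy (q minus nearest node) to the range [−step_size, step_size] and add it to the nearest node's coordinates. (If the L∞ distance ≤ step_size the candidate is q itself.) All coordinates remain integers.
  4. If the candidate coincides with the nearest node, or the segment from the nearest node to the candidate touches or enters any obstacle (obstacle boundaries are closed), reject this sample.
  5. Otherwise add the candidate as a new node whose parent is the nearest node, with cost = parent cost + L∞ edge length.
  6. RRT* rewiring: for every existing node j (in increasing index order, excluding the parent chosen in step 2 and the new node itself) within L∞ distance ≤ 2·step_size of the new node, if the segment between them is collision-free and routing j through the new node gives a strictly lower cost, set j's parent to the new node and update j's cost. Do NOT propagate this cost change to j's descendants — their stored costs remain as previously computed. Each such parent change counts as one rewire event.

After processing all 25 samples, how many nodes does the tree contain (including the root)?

Node count: 24

1. q=(0,39) nearest=0 d=39 new=(0,3) → add node 1 parent=0 cost=3
2. q=(3,38) nearest=1 d=35 new=(3,6) → add node 2 parent=1 cost=6
3. q=(2,40) nearest=2 d=34 new=(2,9) → add node 3 parent=2 cost=9
4. q=(4,36) nearest=3 d=27 new=(4,12) → add node 4 parent=3 cost=12
5. q=(10,44) nearest=4 d=32 new=(7,15) → add node 5 parent=4 cost=15
6. q=(1,39) nearest=5 d=24 new=(4,18) → add node 6 parent=5 cost=18
7. q=(9,40) nearest=6 d=22 new=(7,21) → add node 7 parent=6 cost=21
8. q=(0,36) nearest=7 d=15 new=(4,24) → add node 8 parent=7 cost=24
9. q=(9,48) nearest=8 d=24 new=(7,27) → add node 9 parent=8 cost=27
10. q=(4,5) nearest=2 d=1 new=(4,5) → add node 10 parent=2 cost=7
11. q=(3,24) nearest=8 d=1 new=(3,24) → add node 11 parent=8 cost=25
12. q=(3,25) nearest=8 d=1 new=(3,25) → add node 12 parent=8 cost=25
13. q=(3,42) nearest=9 d=15 new=(4,30) → add node 13 parent=9 cost=30
14. q=(9,25) nearest=9 d=2 new=(9,25) → add node 14 parent=9 cost=29
15. q=(10,4) nearest=10 d=6 new=(7,4) → blocked by [5,7]×[3,7], reject
16. q=(1,2) nearest=1 d=1 new=(1,2) → add node 15 parent=1 cost=4
17. q=(10,21) nearest=7 d=3 new=(10,21) → add node 16 parent=7 cost=24; rewire 14→16 (28<29)
18. q=(0,29) nearest=12 d=4 new=(0,28) → add node 17 parent=12 cost=28
19. q=(9,9) nearest=4 d=5 new=(7,9) → add node 18 parent=4 cost=15
20. q=(3,24) nearest=11 d=0 → coincident, reject
21. q=(8,40) nearest=13 d=10 new=(7,33) → add node 19 parent=13 cost=33
22. q=(4,31) nearest=13 d=1 new=(4,31) → add node 20 parent=13 cost=31
23. q=(8,25) nearest=14 d=1 new=(8,25) → add node 21 parent=14 cost=29
24. q=(0,18) nearest=6 d=4 new=(1,18) → add node 22 parent=6 cost=21
25. q=(3,49) nearest=19 d=16 new=(4,36) → add node 23 parent=19 cost=36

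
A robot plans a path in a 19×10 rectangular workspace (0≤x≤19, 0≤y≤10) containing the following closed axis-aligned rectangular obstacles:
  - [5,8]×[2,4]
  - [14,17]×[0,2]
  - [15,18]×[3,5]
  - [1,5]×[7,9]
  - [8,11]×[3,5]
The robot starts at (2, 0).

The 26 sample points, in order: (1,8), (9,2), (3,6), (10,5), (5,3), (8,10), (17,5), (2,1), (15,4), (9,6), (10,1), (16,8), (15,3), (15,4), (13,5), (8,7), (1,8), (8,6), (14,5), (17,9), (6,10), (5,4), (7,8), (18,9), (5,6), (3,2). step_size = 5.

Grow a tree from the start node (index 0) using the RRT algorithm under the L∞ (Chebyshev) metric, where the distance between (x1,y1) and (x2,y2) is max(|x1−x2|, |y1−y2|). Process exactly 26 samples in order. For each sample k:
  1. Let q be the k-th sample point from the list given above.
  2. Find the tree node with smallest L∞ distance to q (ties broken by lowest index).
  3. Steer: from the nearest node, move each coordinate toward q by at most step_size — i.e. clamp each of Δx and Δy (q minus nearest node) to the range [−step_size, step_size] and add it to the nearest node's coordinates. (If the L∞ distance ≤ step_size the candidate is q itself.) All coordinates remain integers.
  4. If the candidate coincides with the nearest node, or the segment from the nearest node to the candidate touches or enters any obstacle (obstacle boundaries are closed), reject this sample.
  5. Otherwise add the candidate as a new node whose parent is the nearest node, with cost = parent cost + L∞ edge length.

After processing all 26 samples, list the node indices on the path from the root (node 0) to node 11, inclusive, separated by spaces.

1. q=(1,8) nearest=0 d=8 new=(1,5) → add node 1 parent=0 cost=5
2. q=(9,2) nearest=0 d=7 new=(7,2) → blocked by [5,8]×[2,4], reject
3. q=(3,6) nearest=1 d=2 new=(3,6) → add node 2 parent=1 cost=7
4. q=(10,5) nearest=2 d=7 new=(8,5) → blocked by [8,11]×[3,5], reject
5. q=(5,3) nearest=0 d=3 new=(5,3) → blocked by [5,8]×[2,4], reject
6. q=(8,10) nearest=2 d=5 new=(8,10) → blocked by [1,5]×[7,9], reject
7. q=(17,5) nearest=2 d=14 new=(8,5) → blocked by [8,11]×[3,5], reject
8. q=(2,1) nearest=0 d=1 new=(2,1) → add node 3 parent=0 cost=1
9. q=(15,4) nearest=2 d=12 new=(8,4) → blocked by [5,8]×[2,4], reject
10. q=(9,6) nearest=2 d=6 new=(8,6) → add node 4 parent=2 cost=12
11. q=(10,1) nearest=4 d=5 new=(10,1) → blocked by [8,11]×[3,5], reject
12. q=(16,8) nearest=4 d=8 new=(13,8) → add node 5 parent=4 cost=17
13. q=(15,3) nearest=5 d=5 new=(15,3) → blocked by [15,18]×[3,5], reject
14. q=(15,4) nearest=5 d=4 new=(15,4) → blocked by [15,18]×[3,5], reject
15. q=(13,5) nearest=5 d=3 new=(13,5) → add node 6 parent=5 cost=20
16. q=(8,7) nearest=4 d=1 new=(8,7) → add node 7 parent=4 cost=13
17. q=(1,8) nearest=2 d=2 new=(1,8) → blocked by [1,5]×[7,9], reject
18. q=(8,6) nearest=4 d=0 → coincident, reject
19. q=(14,5) nearest=6 d=1 new=(14,5) → add node 8 parent=6 cost=21
20. q=(17,9) nearest=5 d=4 new=(17,9) → add node 9 parent=5 cost=21
21. q=(6,10) nearest=7 d=3 new=(6,10) → add node 10 parent=7 cost=16
22. q=(5,4) nearest=2 d=2 new=(5,4) → blocked by [5,8]×[2,4], reject
23. q=(7,8) nearest=7 d=1 new=(7,8) → add node 11 parent=7 cost=14
24. q=(18,9) nearest=9 d=1 new=(18,9) → add node 12 parent=9 cost=22
25. q=(5,6) nearest=2 d=2 new=(5,6) → add node 13 parent=2 cost=9
26. q=(3,2) nearest=3 d=1 new=(3,2) → add node 14 parent=3 cost=2

Path: 0 1 2 4 7 11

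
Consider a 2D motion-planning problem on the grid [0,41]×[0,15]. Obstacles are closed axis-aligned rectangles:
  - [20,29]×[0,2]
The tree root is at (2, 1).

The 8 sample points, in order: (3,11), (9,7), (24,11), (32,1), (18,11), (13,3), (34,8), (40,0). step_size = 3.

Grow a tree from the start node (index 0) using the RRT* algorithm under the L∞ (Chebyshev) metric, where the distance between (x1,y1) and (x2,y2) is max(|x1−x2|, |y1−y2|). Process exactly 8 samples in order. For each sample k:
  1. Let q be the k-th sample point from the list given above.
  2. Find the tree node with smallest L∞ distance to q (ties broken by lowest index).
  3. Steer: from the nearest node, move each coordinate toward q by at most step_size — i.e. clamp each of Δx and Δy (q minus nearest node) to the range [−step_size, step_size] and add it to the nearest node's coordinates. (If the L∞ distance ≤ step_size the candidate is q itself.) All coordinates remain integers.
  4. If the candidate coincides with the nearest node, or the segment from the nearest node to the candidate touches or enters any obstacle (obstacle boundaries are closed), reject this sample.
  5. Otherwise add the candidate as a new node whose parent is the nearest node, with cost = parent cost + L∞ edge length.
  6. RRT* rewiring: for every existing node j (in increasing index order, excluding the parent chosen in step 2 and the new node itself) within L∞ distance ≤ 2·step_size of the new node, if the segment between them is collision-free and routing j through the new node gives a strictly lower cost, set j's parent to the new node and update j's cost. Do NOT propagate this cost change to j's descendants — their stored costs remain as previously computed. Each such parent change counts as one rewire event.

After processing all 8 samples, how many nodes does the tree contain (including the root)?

1. q=(3,11) nearest=0 d=10 new=(3,4) → add node 1 parent=0 cost=3
2. q=(9,7) nearest=1 d=6 new=(6,7) → add node 2 parent=1 cost=6
3. q=(24,11) nearest=2 d=18 new=(9,10) → add node 3 parent=2 cost=9
4. q=(32,1) nearest=3 d=23 new=(12,7) → add node 4 parent=3 cost=12
5. q=(18,11) nearest=4 d=6 new=(15,10) → add node 5 parent=4 cost=15
6. q=(13,3) nearest=4 d=4 new=(13,4) → add node 6 parent=4 cost=15
7. q=(34,8) nearest=5 d=19 new=(18,8) → add node 7 parent=5 cost=18
8. q=(40,0) nearest=7 d=22 new=(21,5) → add node 8 parent=7 cost=21

Node count: 9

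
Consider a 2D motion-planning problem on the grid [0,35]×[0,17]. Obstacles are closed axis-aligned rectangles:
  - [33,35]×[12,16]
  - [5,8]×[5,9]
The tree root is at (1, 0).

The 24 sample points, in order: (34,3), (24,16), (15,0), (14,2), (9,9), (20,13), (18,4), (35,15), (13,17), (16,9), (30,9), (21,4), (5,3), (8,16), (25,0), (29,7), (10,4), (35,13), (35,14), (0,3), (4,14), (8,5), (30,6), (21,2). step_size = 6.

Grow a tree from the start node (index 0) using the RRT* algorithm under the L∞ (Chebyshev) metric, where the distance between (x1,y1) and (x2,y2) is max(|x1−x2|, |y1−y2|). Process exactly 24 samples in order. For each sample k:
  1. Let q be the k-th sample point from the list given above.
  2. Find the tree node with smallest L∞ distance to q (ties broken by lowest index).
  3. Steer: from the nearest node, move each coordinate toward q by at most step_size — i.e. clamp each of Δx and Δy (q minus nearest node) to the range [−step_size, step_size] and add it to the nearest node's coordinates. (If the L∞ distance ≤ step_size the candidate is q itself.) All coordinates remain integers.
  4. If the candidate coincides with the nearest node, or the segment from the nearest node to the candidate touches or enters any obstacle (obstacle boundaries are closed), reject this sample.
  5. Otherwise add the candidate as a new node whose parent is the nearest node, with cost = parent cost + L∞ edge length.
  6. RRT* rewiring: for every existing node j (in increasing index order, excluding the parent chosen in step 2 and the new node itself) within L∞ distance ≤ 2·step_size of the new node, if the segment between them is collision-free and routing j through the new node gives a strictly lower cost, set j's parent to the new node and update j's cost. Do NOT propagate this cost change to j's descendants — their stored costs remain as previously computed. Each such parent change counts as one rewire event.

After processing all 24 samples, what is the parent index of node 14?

1. q=(34,3) nearest=0 d=33 new=(7,3) → add node 1 parent=0 cost=6
2. q=(24,16) nearest=1 d=17 new=(13,9) → add node 2 parent=1 cost=12
3. q=(15,0) nearest=1 d=8 new=(13,0) → add node 3 parent=1 cost=12
4. q=(14,2) nearest=3 d=2 new=(14,2) → add node 4 parent=3 cost=14
5. q=(9,9) nearest=2 d=4 new=(9,9) → add node 5 parent=2 cost=16
6. q=(20,13) nearest=2 d=7 new=(19,13) → add node 6 parent=2 cost=18
7. q=(18,4) nearest=4 d=4 new=(18,4) → add node 7 parent=4 cost=18
8. q=(35,15) nearest=6 d=16 new=(25,15) → add node 8 parent=6 cost=24
9. q=(13,17) nearest=6 d=6 new=(13,17) → add node 9 parent=6 cost=24
10. q=(16,9) nearest=2 d=3 new=(16,9) → add node 10 parent=2 cost=15; rewire 9→10 (23<24)
11. q=(30,9) nearest=8 d=6 new=(30,9) → add node 11 parent=8 cost=30
12. q=(21,4) nearest=7 d=3 new=(21,4) → add node 12 parent=7 cost=21
13. q=(5,3) nearest=1 d=2 new=(5,3) → add node 13 parent=1 cost=8
14. q=(8,16) nearest=9 d=5 new=(8,16) → add node 14 parent=9 cost=28
15. q=(25,0) nearest=12 d=4 new=(25,0) → add node 15 parent=12 cost=25
16. q=(29,7) nearest=11 d=2 new=(29,7) → add node 16 parent=11 cost=32
17. q=(10,4) nearest=1 d=3 new=(10,4) → add node 17 parent=1 cost=9; rewire 4→17 (13<14); rewire 5→17 (14<16); rewire 7→17 (17<18); rewire 12→17 (20<21); rewire 14→17 (21<28)
18. q=(35,13) nearest=11 d=5 new=(35,13) → blocked by [33,35]×[12,16], reject
19. q=(35,14) nearest=11 d=5 new=(35,14) → blocked by [33,35]×[12,16], reject
20. q=(0,3) nearest=0 d=3 new=(0,3) → add node 18 parent=0 cost=3
21. q=(4,14) nearest=14 d=4 new=(4,14) → add node 19 parent=14 cost=25
22. q=(8,5) nearest=1 d=2 new=(8,5) → blocked by [5,8]×[5,9], reject
23. q=(30,6) nearest=16 d=1 new=(30,6) → add node 20 parent=16 cost=33
24. q=(21,2) nearest=12 d=2 new=(21,2) → add node 21 parent=12 cost=22; rewire 16→21 (30<32); rewire 20→21 (31<33)

Parent of node 14: 17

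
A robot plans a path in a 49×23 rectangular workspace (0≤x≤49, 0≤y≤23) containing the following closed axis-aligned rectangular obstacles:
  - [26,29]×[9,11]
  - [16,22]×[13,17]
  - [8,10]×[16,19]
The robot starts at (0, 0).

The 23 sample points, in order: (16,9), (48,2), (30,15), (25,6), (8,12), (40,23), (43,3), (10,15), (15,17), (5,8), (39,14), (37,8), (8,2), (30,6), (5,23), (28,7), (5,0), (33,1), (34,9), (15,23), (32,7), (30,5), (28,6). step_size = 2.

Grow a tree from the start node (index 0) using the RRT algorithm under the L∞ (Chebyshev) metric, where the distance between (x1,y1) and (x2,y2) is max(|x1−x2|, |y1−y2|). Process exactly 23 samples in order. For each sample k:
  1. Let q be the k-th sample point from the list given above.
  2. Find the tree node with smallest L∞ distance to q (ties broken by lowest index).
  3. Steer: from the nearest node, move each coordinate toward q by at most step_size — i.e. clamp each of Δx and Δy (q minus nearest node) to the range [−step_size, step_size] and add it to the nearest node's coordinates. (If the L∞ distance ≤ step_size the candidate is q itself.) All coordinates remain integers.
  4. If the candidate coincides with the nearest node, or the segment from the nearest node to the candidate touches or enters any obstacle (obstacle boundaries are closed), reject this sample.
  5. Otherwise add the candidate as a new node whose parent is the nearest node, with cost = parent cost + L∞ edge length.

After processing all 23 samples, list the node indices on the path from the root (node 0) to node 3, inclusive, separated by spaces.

Path: 0 1 2 3

1. q=(16,9) nearest=0 d=16 new=(2,2) → add node 1 parent=0 cost=2
2. q=(48,2) nearest=1 d=46 new=(4,2) → add node 2 parent=1 cost=4
3. q=(30,15) nearest=2 d=26 new=(6,4) → add node 3 parent=2 cost=6
4. q=(25,6) nearest=3 d=19 new=(8,6) → add node 4 parent=3 cost=8
5. q=(8,12) nearest=4 d=6 new=(8,8) → add node 5 parent=4 cost=10
6. q=(40,23) nearest=4 d=32 new=(10,8) → add node 6 parent=4 cost=10
7. q=(43,3) nearest=6 d=33 new=(12,6) → add node 7 parent=6 cost=12
8. q=(10,15) nearest=5 d=7 new=(10,10) → add node 8 parent=5 cost=12
9. q=(15,17) nearest=8 d=7 new=(12,12) → add node 9 parent=8 cost=14
10. q=(5,8) nearest=4 d=3 new=(6,8) → add node 10 parent=4 cost=10
11. q=(39,14) nearest=7 d=27 new=(14,8) → add node 11 parent=7 cost=14
12. q=(37,8) nearest=11 d=23 new=(16,8) → add node 12 parent=11 cost=16
13. q=(8,2) nearest=3 d=2 new=(8,2) → add node 13 parent=3 cost=8
14. q=(30,6) nearest=12 d=14 new=(18,6) → add node 14 parent=12 cost=18
15. q=(5,23) nearest=9 d=11 new=(10,14) → add node 15 parent=9 cost=16
16. q=(28,7) nearest=14 d=10 new=(20,7) → add node 16 parent=14 cost=20
17. q=(5,0) nearest=2 d=2 new=(5,0) → add node 17 parent=2 cost=6
18. q=(33,1) nearest=16 d=13 new=(22,5) → add node 18 parent=16 cost=22
19. q=(34,9) nearest=18 d=12 new=(24,7) → add node 19 parent=18 cost=24
20. q=(15,23) nearest=15 d=9 new=(12,16) → add node 20 parent=15 cost=18
21. q=(32,7) nearest=19 d=8 new=(26,7) → add node 21 parent=19 cost=26
22. q=(30,5) nearest=21 d=4 new=(28,5) → add node 22 parent=21 cost=28
23. q=(28,6) nearest=22 d=1 new=(28,6) → add node 23 parent=22 cost=29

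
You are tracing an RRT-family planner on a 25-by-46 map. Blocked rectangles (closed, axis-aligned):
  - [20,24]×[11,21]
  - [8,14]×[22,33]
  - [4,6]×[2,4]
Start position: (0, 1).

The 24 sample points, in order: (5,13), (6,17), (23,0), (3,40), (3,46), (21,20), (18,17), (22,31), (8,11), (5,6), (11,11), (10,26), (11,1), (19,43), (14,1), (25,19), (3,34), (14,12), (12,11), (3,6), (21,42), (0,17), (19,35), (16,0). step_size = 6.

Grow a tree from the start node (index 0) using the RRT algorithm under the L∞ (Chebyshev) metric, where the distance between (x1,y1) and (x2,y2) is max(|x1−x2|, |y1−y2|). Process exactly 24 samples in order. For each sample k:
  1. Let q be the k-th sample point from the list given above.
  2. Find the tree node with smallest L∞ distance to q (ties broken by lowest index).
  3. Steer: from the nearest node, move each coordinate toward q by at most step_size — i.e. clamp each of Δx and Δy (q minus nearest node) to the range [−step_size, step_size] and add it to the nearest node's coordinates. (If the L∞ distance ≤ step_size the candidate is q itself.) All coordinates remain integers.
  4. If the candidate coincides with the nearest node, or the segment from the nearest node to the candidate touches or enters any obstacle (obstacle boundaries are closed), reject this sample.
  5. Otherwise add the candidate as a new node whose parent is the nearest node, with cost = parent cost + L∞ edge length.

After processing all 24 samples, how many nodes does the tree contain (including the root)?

Node count: 19

1. q=(5,13) nearest=0 d=12 new=(5,7) → add node 1 parent=0 cost=6
2. q=(6,17) nearest=1 d=10 new=(6,13) → add node 2 parent=1 cost=12
3. q=(23,0) nearest=2 d=17 new=(12,7) → add node 3 parent=2 cost=18
4. q=(3,40) nearest=2 d=27 new=(3,19) → add node 4 parent=2 cost=18
5. q=(3,46) nearest=4 d=27 new=(3,25) → add node 5 parent=4 cost=24
6. q=(21,20) nearest=3 d=13 new=(18,13) → add node 6 parent=3 cost=24
7. q=(18,17) nearest=6 d=4 new=(18,17) → add node 7 parent=6 cost=28
8. q=(22,31) nearest=7 d=14 new=(22,23) → blocked by [20,24]×[11,21], reject
9. q=(8,11) nearest=2 d=2 new=(8,11) → add node 8 parent=2 cost=14
10. q=(5,6) nearest=1 d=1 new=(5,6) → add node 9 parent=1 cost=7
11. q=(11,11) nearest=8 d=3 new=(11,11) → add node 10 parent=8 cost=17
12. q=(10,26) nearest=4 d=7 new=(9,25) → blocked by [8,14]×[22,33], reject
13. q=(11,1) nearest=1 d=6 new=(11,1) → add node 11 parent=1 cost=12
14. q=(19,43) nearest=5 d=18 new=(9,31) → blocked by [8,14]×[22,33], reject
15. q=(14,1) nearest=11 d=3 new=(14,1) → add node 12 parent=11 cost=15
16. q=(25,19) nearest=6 d=7 new=(24,19) → blocked by [20,24]×[11,21], reject
17. q=(3,34) nearest=5 d=9 new=(3,31) → add node 13 parent=5 cost=30
18. q=(14,12) nearest=10 d=3 new=(14,12) → add node 14 parent=10 cost=20
19. q=(12,11) nearest=10 d=1 new=(12,11) → add node 15 parent=10 cost=18
20. q=(3,6) nearest=1 d=2 new=(3,6) → add node 16 parent=1 cost=8
21. q=(21,42) nearest=5 d=18 new=(9,31) → blocked by [8,14]×[22,33], reject
22. q=(0,17) nearest=4 d=3 new=(0,17) → add node 17 parent=4 cost=21
23. q=(19,35) nearest=4 d=16 new=(9,25) → blocked by [8,14]×[22,33], reject
24. q=(16,0) nearest=12 d=2 new=(16,0) → add node 18 parent=12 cost=17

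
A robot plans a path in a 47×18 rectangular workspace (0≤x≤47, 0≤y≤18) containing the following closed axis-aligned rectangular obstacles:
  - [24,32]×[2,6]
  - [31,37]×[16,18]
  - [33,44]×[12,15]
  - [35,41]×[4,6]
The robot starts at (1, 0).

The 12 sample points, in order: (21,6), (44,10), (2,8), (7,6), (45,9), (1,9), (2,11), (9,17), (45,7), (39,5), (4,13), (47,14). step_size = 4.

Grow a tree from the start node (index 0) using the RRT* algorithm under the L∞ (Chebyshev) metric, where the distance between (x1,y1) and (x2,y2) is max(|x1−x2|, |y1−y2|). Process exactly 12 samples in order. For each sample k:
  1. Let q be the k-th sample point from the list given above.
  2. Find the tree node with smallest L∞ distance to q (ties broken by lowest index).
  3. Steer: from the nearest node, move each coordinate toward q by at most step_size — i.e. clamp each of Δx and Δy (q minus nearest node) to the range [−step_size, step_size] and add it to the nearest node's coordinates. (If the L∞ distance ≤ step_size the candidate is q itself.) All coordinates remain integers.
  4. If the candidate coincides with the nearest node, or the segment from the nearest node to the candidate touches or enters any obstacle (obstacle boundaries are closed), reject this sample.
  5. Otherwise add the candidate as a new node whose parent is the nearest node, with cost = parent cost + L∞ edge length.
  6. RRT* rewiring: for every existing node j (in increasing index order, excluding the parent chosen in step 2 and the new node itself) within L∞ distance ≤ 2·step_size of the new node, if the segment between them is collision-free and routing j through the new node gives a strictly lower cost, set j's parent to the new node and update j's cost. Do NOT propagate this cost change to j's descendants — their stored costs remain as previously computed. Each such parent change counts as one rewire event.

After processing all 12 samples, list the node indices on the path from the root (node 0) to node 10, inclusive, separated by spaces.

Path: 0 1 2 5 9 10

1. q=(21,6) nearest=0 d=20 new=(5,4) → add node 1 parent=0 cost=4
2. q=(44,10) nearest=1 d=39 new=(9,8) → add node 2 parent=1 cost=8
3. q=(2,8) nearest=1 d=4 new=(2,8) → add node 3 parent=1 cost=8
4. q=(7,6) nearest=1 d=2 new=(7,6) → add node 4 parent=1 cost=6
5. q=(45,9) nearest=2 d=36 new=(13,9) → add node 5 parent=2 cost=12
6. q=(1,9) nearest=3 d=1 new=(1,9) → add node 6 parent=3 cost=9
7. q=(2,11) nearest=6 d=2 new=(2,11) → add node 7 parent=6 cost=11
8. q=(9,17) nearest=7 d=7 new=(6,15) → add node 8 parent=7 cost=15
9. q=(45,7) nearest=5 d=32 new=(17,7) → add node 9 parent=5 cost=16
10. q=(39,5) nearest=9 d=22 new=(21,5) → add node 10 parent=9 cost=20
11. q=(4,13) nearest=7 d=2 new=(4,13) → add node 11 parent=7 cost=13
12. q=(47,14) nearest=10 d=26 new=(25,9) → add node 12 parent=10 cost=24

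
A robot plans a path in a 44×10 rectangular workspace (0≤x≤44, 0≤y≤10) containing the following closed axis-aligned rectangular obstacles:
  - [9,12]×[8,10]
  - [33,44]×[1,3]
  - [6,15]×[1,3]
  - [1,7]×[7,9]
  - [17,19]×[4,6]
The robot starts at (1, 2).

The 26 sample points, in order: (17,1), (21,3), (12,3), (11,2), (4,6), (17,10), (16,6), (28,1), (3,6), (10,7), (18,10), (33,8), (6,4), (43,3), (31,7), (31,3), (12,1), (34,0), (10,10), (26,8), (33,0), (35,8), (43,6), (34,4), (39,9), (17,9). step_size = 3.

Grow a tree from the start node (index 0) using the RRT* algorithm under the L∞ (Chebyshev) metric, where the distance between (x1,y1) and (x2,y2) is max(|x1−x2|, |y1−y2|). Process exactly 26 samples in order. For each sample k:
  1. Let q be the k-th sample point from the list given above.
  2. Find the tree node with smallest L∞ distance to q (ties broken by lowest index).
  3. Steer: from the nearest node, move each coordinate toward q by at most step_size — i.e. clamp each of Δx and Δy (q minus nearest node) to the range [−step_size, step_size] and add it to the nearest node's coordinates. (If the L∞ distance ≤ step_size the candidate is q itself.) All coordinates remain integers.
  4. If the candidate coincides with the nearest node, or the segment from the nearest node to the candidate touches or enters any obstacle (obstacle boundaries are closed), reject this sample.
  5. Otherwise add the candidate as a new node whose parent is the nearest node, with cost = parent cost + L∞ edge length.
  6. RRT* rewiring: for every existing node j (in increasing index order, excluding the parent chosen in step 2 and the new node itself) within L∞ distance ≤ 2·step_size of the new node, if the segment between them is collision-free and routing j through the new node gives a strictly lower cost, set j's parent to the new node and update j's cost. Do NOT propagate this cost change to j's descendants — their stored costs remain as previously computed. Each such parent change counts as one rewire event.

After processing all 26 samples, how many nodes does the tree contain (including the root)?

Node count: 13

1. q=(17,1) nearest=0 d=16 new=(4,1) → add node 1 parent=0 cost=3
2. q=(21,3) nearest=1 d=17 new=(7,3) → blocked by [6,15]×[1,3], reject
3. q=(12,3) nearest=1 d=8 new=(7,3) → blocked by [6,15]×[1,3], reject
4. q=(11,2) nearest=1 d=7 new=(7,2) → blocked by [6,15]×[1,3], reject
5. q=(4,6) nearest=0 d=4 new=(4,5) → add node 2 parent=0 cost=3
6. q=(17,10) nearest=1 d=13 new=(7,4) → blocked by [6,15]×[1,3], reject
7. q=(16,6) nearest=1 d=12 new=(7,4) → blocked by [6,15]×[1,3], reject
8. q=(28,1) nearest=1 d=24 new=(7,1) → blocked by [6,15]×[1,3], reject
9. q=(3,6) nearest=2 d=1 new=(3,6) → add node 3 parent=2 cost=4
10. q=(10,7) nearest=1 d=6 new=(7,4) → blocked by [6,15]×[1,3], reject
11. q=(18,10) nearest=1 d=14 new=(7,4) → blocked by [6,15]×[1,3], reject
12. q=(33,8) nearest=1 d=29 new=(7,4) → blocked by [6,15]×[1,3], reject
13. q=(6,4) nearest=2 d=2 new=(6,4) → add node 4 parent=2 cost=5
14. q=(43,3) nearest=4 d=37 new=(9,3) → blocked by [6,15]×[1,3], reject
15. q=(31,7) nearest=4 d=25 new=(9,7) → add node 5 parent=4 cost=8
16. q=(31,3) nearest=5 d=22 new=(12,4) → add node 6 parent=5 cost=11
17. q=(12,1) nearest=6 d=3 new=(12,1) → blocked by [6,15]×[1,3], reject
18. q=(34,0) nearest=6 d=22 new=(15,1) → blocked by [6,15]×[1,3], reject
19. q=(10,10) nearest=5 d=3 new=(10,10) → blocked by [9,12]×[8,10], reject
20. q=(26,8) nearest=6 d=14 new=(15,7) → add node 7 parent=6 cost=14
21. q=(33,0) nearest=7 d=18 new=(18,4) → blocked by [17,19]×[4,6], reject
22. q=(35,8) nearest=7 d=20 new=(18,8) → add node 8 parent=7 cost=17
23. q=(43,6) nearest=8 d=25 new=(21,6) → add node 9 parent=8 cost=20
24. q=(34,4) nearest=9 d=13 new=(24,4) → add node 10 parent=9 cost=23
25. q=(39,9) nearest=10 d=15 new=(27,7) → add node 11 parent=10 cost=26
26. q=(17,9) nearest=8 d=1 new=(17,9) → add node 12 parent=8 cost=18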